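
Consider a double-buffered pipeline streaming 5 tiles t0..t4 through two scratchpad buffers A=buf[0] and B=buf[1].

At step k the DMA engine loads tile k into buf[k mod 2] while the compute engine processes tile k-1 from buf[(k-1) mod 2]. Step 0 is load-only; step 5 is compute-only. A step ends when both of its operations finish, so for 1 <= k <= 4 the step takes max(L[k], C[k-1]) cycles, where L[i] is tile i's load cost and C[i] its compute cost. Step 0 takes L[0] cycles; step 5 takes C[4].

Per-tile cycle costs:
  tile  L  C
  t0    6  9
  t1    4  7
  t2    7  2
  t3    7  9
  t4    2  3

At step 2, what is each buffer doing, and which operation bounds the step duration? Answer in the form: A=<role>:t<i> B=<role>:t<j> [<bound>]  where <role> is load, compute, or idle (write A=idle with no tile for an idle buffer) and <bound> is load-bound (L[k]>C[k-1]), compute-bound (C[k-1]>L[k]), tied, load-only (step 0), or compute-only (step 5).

  0. 6=6c; end=6; A:t0 B:-
  1. max(4,9)=9c; end=15; A:t0 B:t1
  2. max(7,7)=7c; end=22; A:t2 B:t1
  3. max(7,2)=7c; end=29; A:t2 B:t3
  4. max(2,9)=9c; end=38; A:t4 B:t3
  5. 3=3c; end=41; A:t4 B:t3

step 2: A=load:t2 B=compute:t1 [tied]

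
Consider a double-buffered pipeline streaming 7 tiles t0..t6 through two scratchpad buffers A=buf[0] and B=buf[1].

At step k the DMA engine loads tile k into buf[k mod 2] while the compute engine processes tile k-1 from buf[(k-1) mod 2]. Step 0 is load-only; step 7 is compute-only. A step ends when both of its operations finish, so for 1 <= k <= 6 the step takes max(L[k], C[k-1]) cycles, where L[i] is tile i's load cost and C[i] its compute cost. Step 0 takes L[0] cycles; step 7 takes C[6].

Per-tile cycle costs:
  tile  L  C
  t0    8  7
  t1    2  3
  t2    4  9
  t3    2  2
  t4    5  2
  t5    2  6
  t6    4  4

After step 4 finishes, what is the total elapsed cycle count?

end_cycle[4] = 33

step 0: L[0]=8 → dur=8, Σ=8 | A=load:t0 B=idle [load-only]
step 1: L[1]=2 C[0]=7 → dur=7, Σ=15 | A=compute:t0 B=load:t1 [compute-bound]
step 2: L[2]=4 C[1]=3 → dur=4, Σ=19 | A=load:t2 B=compute:t1 [load-bound]
step 3: L[3]=2 C[2]=9 → dur=9, Σ=28 | A=compute:t2 B=load:t3 [compute-bound]
step 4: L[4]=5 C[3]=2 → dur=5, Σ=33 | A=load:t4 B=compute:t3 [load-bound]
step 5: L[5]=2 C[4]=2 → dur=2, Σ=35 | A=compute:t4 B=load:t5 [tied]
step 6: L[6]=4 C[5]=6 → dur=6, Σ=41 | A=load:t6 B=compute:t5 [compute-bound]
step 7: C[6]=4 → dur=4, Σ=45 | A=compute:t6 B=idle [compute-only]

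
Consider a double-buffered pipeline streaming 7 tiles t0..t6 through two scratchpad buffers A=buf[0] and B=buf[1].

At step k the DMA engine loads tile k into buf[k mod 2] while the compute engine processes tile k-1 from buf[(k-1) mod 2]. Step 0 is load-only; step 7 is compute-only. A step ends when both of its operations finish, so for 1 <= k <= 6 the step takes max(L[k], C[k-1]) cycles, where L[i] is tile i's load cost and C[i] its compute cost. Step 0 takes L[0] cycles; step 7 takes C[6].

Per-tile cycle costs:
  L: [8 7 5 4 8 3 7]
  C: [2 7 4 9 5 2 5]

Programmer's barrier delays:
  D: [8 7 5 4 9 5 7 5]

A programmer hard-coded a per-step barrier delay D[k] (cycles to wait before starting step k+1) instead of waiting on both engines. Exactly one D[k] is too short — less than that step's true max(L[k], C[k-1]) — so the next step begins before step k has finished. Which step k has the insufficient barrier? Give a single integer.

hazard at step 2

step 0: need L[0]=8 = 8; D[0]=8 ok
step 1: need max(L[1]=7,C[0]=2) = 7; D[1]=7 ok
step 2: need max(L[2]=5,C[1]=7) = 7; D[2]=5 SHORT
step 3: need max(L[3]=4,C[2]=4) = 4; D[3]=4 ok
step 4: need max(L[4]=8,C[3]=9) = 9; D[4]=9 ok
step 5: need max(L[5]=3,C[4]=5) = 5; D[5]=5 ok
step 6: need max(L[6]=7,C[5]=2) = 7; D[6]=7 ok
step 7: need C[6]=5 = 5; D[7]=5 ok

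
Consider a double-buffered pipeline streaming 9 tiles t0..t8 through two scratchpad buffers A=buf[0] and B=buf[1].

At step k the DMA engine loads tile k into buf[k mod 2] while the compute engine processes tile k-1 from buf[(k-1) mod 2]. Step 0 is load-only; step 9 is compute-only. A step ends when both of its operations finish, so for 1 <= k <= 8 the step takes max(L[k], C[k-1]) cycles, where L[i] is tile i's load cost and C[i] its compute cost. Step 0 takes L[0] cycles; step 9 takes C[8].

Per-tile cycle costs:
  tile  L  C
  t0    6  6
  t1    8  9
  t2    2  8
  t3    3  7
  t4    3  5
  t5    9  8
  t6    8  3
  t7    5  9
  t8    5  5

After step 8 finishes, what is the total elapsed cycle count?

end_cycle[8] = 69

step 0: L[0]=6 → dur=6, Σ=6 | A=load:t0 B=idle [load-only]
step 1: L[1]=8 C[0]=6 → dur=8, Σ=14 | A=compute:t0 B=load:t1 [load-bound]
step 2: L[2]=2 C[1]=9 → dur=9, Σ=23 | A=load:t2 B=compute:t1 [compute-bound]
step 3: L[3]=3 C[2]=8 → dur=8, Σ=31 | A=compute:t2 B=load:t3 [compute-bound]
step 4: L[4]=3 C[3]=7 → dur=7, Σ=38 | A=load:t4 B=compute:t3 [compute-bound]
step 5: L[5]=9 C[4]=5 → dur=9, Σ=47 | A=compute:t4 B=load:t5 [load-bound]
step 6: L[6]=8 C[5]=8 → dur=8, Σ=55 | A=load:t6 B=compute:t5 [tied]
step 7: L[7]=5 C[6]=3 → dur=5, Σ=60 | A=compute:t6 B=load:t7 [load-bound]
step 8: L[8]=5 C[7]=9 → dur=9, Σ=69 | A=load:t8 B=compute:t7 [compute-bound]
step 9: C[8]=5 → dur=5, Σ=74 | A=compute:t8 B=idle [compute-only]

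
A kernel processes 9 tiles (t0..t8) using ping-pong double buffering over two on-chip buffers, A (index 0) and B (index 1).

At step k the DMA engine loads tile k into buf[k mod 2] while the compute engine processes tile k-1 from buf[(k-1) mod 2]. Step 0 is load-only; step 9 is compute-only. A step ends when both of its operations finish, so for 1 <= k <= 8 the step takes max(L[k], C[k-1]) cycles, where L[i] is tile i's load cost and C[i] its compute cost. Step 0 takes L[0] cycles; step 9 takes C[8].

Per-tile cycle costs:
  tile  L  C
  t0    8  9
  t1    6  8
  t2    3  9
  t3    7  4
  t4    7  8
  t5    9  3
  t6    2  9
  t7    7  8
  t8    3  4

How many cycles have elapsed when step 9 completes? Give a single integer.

end_cycle[9] = 74

step 0: L[0]=8 → dur=8, Σ=8 | A=load:t0 B=idle [load-only]
step 1: L[1]=6 C[0]=9 → dur=9, Σ=17 | A=compute:t0 B=load:t1 [compute-bound]
step 2: L[2]=3 C[1]=8 → dur=8, Σ=25 | A=load:t2 B=compute:t1 [compute-bound]
step 3: L[3]=7 C[2]=9 → dur=9, Σ=34 | A=compute:t2 B=load:t3 [compute-bound]
step 4: L[4]=7 C[3]=4 → dur=7, Σ=41 | A=load:t4 B=compute:t3 [load-bound]
step 5: L[5]=9 C[4]=8 → dur=9, Σ=50 | A=compute:t4 B=load:t5 [load-bound]
step 6: L[6]=2 C[5]=3 → dur=3, Σ=53 | A=load:t6 B=compute:t5 [compute-bound]
step 7: L[7]=7 C[6]=9 → dur=9, Σ=62 | A=compute:t6 B=load:t7 [compute-bound]
step 8: L[8]=3 C[7]=8 → dur=8, Σ=70 | A=load:t8 B=compute:t7 [compute-bound]
step 9: C[8]=4 → dur=4, Σ=74 | A=compute:t8 B=idle [compute-only]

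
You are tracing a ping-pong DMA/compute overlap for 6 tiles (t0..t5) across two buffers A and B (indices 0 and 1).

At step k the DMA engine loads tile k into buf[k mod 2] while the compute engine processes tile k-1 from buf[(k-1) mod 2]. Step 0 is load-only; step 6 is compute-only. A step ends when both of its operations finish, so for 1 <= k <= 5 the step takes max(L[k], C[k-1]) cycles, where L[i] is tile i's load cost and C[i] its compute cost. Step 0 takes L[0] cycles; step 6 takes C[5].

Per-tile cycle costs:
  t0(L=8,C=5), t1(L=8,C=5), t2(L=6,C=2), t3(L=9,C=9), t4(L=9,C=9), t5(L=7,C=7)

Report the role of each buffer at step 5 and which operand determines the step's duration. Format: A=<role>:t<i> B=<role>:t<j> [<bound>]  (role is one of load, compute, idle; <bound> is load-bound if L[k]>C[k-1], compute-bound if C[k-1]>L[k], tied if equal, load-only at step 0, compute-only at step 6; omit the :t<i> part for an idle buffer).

[0] DMA t0→A (8c) ∥ CU idle ⇒ 8c, clock 8
[1] DMA t1→B (8c) ∥ CU A:t0 (5c) ⇒ 8c, clock 16
[2] DMA t2→A (6c) ∥ CU B:t1 (5c) ⇒ 6c, clock 22
[3] DMA t3→B (9c) ∥ CU A:t2 (2c) ⇒ 9c, clock 31
[4] DMA t4→A (9c) ∥ CU B:t3 (9c) ⇒ 9c, clock 40
[5] DMA t5→B (7c) ∥ CU A:t4 (9c) ⇒ 9c, clock 49
[6] DMA idle ∥ CU B:t5 (7c) ⇒ 7c, clock 56

step 5: A=compute:t4 B=load:t5 [compute-bound]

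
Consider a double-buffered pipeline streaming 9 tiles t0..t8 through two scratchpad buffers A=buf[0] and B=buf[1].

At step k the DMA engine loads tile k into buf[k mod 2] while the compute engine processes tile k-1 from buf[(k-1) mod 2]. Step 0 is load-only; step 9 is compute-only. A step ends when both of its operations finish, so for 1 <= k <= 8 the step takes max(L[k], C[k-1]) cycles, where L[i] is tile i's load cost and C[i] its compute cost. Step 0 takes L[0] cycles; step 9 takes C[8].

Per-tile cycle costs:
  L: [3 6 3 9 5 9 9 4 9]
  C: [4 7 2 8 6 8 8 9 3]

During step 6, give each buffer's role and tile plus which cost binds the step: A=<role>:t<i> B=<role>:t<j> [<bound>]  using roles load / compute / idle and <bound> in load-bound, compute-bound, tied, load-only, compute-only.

[0] DMA t0→A (3c) ∥ CU idle ⇒ 3c, clock 3
[1] DMA t1→B (6c) ∥ CU A:t0 (4c) ⇒ 6c, clock 9
[2] DMA t2→A (3c) ∥ CU B:t1 (7c) ⇒ 7c, clock 16
[3] DMA t3→B (9c) ∥ CU A:t2 (2c) ⇒ 9c, clock 25
[4] DMA t4→A (5c) ∥ CU B:t3 (8c) ⇒ 8c, clock 33
[5] DMA t5→B (9c) ∥ CU A:t4 (6c) ⇒ 9c, clock 42
[6] DMA t6→A (9c) ∥ CU B:t5 (8c) ⇒ 9c, clock 51
[7] DMA t7→B (4c) ∥ CU A:t6 (8c) ⇒ 8c, clock 59
[8] DMA t8→A (9c) ∥ CU B:t7 (9c) ⇒ 9c, clock 68
[9] DMA idle ∥ CU A:t8 (3c) ⇒ 3c, clock 71

step 6: A=load:t6 B=compute:t5 [load-bound]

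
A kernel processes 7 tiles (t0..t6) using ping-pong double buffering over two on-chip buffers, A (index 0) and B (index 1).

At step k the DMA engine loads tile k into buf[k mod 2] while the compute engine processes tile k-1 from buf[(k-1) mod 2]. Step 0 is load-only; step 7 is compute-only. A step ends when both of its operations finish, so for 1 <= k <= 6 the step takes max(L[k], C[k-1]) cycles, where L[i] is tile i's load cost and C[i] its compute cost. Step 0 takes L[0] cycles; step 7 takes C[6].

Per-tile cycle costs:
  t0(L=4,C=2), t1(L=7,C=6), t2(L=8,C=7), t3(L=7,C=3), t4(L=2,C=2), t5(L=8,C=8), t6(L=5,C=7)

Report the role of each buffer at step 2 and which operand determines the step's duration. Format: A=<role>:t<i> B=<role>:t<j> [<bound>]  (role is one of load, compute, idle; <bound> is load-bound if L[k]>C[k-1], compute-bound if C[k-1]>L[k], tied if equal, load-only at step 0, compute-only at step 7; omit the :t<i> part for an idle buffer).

step 2: A=load:t2 B=compute:t1 [load-bound]

k=0 load=t0/4c comp=- wait=4 total=4
k=1 load=t1/7c comp=t0/2c wait=7 total=11
k=2 load=t2/8c comp=t1/6c wait=8 total=19
k=3 load=t3/7c comp=t2/7c wait=7 total=26
k=4 load=t4/2c comp=t3/3c wait=3 total=29
k=5 load=t5/8c comp=t4/2c wait=8 total=37
k=6 load=t6/5c comp=t5/8c wait=8 total=45
k=7 load=- comp=t6/7c wait=7 total=52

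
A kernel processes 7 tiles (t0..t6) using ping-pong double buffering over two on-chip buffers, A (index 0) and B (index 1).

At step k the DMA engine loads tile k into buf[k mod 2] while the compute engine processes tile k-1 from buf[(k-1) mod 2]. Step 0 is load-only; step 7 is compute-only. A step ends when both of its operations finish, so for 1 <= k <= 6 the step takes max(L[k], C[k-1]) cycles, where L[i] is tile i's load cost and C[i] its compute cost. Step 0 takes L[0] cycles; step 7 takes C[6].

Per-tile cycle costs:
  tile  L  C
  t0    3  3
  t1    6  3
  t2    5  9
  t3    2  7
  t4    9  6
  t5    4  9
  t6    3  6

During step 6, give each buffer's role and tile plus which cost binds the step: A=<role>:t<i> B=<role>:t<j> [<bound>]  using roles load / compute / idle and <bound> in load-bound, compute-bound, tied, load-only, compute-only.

k=0 load=t0/3c comp=- wait=3 total=3
k=1 load=t1/6c comp=t0/3c wait=6 total=9
k=2 load=t2/5c comp=t1/3c wait=5 total=14
k=3 load=t3/2c comp=t2/9c wait=9 total=23
k=4 load=t4/9c comp=t3/7c wait=9 total=32
k=5 load=t5/4c comp=t4/6c wait=6 total=38
k=6 load=t6/3c comp=t5/9c wait=9 total=47
k=7 load=- comp=t6/6c wait=6 total=53

step 6: A=load:t6 B=compute:t5 [compute-bound]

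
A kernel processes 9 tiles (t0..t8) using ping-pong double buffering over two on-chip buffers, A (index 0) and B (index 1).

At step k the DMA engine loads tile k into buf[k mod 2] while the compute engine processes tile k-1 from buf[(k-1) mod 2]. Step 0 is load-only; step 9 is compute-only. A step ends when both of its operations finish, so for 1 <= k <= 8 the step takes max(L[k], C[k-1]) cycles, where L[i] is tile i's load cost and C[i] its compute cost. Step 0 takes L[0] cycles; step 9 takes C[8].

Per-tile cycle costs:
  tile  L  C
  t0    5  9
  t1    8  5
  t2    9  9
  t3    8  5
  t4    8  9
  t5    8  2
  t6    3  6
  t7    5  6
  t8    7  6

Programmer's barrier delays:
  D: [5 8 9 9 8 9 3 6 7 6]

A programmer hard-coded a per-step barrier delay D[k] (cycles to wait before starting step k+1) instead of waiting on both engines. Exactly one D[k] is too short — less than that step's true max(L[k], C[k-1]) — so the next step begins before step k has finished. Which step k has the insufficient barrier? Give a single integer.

step 0: need L[0]=5 = 5; D[0]=5 ok
step 1: need max(L[1]=8,C[0]=9) = 9; D[1]=8 SHORT
step 2: need max(L[2]=9,C[1]=5) = 9; D[2]=9 ok
step 3: need max(L[3]=8,C[2]=9) = 9; D[3]=9 ok
step 4: need max(L[4]=8,C[3]=5) = 8; D[4]=8 ok
step 5: need max(L[5]=8,C[4]=9) = 9; D[5]=9 ok
step 6: need max(L[6]=3,C[5]=2) = 3; D[6]=3 ok
step 7: need max(L[7]=5,C[6]=6) = 6; D[7]=6 ok
step 8: need max(L[8]=7,C[7]=6) = 7; D[8]=7 ok
step 9: need C[8]=6 = 6; D[9]=6 ok

hazard at step 1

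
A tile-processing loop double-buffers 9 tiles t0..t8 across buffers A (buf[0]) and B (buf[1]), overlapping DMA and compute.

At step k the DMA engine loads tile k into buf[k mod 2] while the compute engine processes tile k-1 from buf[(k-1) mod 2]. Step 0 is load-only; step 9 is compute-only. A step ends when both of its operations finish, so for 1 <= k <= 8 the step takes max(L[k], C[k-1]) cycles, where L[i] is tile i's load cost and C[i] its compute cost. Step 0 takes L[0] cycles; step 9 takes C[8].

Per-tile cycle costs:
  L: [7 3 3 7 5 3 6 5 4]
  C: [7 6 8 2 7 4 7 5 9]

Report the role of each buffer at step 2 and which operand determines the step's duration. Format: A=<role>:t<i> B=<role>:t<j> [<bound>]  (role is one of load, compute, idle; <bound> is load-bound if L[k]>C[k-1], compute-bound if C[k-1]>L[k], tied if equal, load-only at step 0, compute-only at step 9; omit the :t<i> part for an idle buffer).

step 0: L[0]=7 → dur=7, Σ=7 | A=load:t0 B=idle [load-only]
step 1: L[1]=3 C[0]=7 → dur=7, Σ=14 | A=compute:t0 B=load:t1 [compute-bound]
step 2: L[2]=3 C[1]=6 → dur=6, Σ=20 | A=load:t2 B=compute:t1 [compute-bound]
step 3: L[3]=7 C[2]=8 → dur=8, Σ=28 | A=compute:t2 B=load:t3 [compute-bound]
step 4: L[4]=5 C[3]=2 → dur=5, Σ=33 | A=load:t4 B=compute:t3 [load-bound]
step 5: L[5]=3 C[4]=7 → dur=7, Σ=40 | A=compute:t4 B=load:t5 [compute-bound]
step 6: L[6]=6 C[5]=4 → dur=6, Σ=46 | A=load:t6 B=compute:t5 [load-bound]
step 7: L[7]=5 C[6]=7 → dur=7, Σ=53 | A=compute:t6 B=load:t7 [compute-bound]
step 8: L[8]=4 C[7]=5 → dur=5, Σ=58 | A=load:t8 B=compute:t7 [compute-bound]
step 9: C[8]=9 → dur=9, Σ=67 | A=compute:t8 B=idle [compute-only]

step 2: A=load:t2 B=compute:t1 [compute-bound]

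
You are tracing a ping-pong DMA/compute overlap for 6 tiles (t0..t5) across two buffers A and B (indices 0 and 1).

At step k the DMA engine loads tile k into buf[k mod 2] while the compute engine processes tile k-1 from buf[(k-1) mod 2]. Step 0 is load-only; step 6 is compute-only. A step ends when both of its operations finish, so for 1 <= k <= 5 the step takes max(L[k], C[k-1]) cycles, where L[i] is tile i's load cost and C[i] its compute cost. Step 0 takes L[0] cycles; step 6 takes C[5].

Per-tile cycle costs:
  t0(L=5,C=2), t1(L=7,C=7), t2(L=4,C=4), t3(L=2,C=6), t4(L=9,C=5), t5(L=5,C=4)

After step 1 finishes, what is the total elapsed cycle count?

end_cycle[1] = 12

step 0: L[0]=5 → dur=5, Σ=5 | A=load:t0 B=idle [load-only]
step 1: L[1]=7 C[0]=2 → dur=7, Σ=12 | A=compute:t0 B=load:t1 [load-bound]
step 2: L[2]=4 C[1]=7 → dur=7, Σ=19 | A=load:t2 B=compute:t1 [compute-bound]
step 3: L[3]=2 C[2]=4 → dur=4, Σ=23 | A=compute:t2 B=load:t3 [compute-bound]
step 4: L[4]=9 C[3]=6 → dur=9, Σ=32 | A=load:t4 B=compute:t3 [load-bound]
step 5: L[5]=5 C[4]=5 → dur=5, Σ=37 | A=compute:t4 B=load:t5 [tied]
step 6: C[5]=4 → dur=4, Σ=41 | A=idle B=compute:t5 [compute-only]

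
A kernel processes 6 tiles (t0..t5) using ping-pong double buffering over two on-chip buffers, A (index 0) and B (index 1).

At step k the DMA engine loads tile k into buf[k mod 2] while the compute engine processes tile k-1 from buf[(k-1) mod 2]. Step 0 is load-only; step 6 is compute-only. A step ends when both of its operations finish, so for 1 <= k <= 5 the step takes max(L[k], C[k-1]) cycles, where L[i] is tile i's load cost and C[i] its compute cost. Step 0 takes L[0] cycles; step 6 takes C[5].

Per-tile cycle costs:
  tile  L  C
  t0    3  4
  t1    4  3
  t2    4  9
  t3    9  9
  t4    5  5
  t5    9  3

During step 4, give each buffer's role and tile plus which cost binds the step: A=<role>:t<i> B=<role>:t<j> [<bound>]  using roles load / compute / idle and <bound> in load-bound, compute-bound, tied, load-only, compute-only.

  0. 3=3c; end=3; A:t0 B:-
  1. max(4,4)=4c; end=7; A:t0 B:t1
  2. max(4,3)=4c; end=11; A:t2 B:t1
  3. max(9,9)=9c; end=20; A:t2 B:t3
  4. max(5,9)=9c; end=29; A:t4 B:t3
  5. max(9,5)=9c; end=38; A:t4 B:t5
  6. 3=3c; end=41; A:t4 B:t5

step 4: A=load:t4 B=compute:t3 [compute-bound]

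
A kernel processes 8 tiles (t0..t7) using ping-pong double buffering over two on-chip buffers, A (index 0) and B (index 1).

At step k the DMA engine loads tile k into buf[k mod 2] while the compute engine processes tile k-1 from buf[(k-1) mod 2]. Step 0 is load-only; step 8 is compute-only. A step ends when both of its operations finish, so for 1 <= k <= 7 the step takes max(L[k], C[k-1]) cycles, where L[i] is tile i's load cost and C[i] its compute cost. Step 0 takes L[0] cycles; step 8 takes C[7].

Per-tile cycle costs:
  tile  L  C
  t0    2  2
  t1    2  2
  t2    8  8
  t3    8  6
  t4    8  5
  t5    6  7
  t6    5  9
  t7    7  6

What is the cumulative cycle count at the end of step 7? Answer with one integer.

k=0 load=t0/2c comp=- wait=2 total=2
k=1 load=t1/2c comp=t0/2c wait=2 total=4
k=2 load=t2/8c comp=t1/2c wait=8 total=12
k=3 load=t3/8c comp=t2/8c wait=8 total=20
k=4 load=t4/8c comp=t3/6c wait=8 total=28
k=5 load=t5/6c comp=t4/5c wait=6 total=34
k=6 load=t6/5c comp=t5/7c wait=7 total=41
k=7 load=t7/7c comp=t6/9c wait=9 total=50
k=8 load=- comp=t7/6c wait=6 total=56

end_cycle[7] = 50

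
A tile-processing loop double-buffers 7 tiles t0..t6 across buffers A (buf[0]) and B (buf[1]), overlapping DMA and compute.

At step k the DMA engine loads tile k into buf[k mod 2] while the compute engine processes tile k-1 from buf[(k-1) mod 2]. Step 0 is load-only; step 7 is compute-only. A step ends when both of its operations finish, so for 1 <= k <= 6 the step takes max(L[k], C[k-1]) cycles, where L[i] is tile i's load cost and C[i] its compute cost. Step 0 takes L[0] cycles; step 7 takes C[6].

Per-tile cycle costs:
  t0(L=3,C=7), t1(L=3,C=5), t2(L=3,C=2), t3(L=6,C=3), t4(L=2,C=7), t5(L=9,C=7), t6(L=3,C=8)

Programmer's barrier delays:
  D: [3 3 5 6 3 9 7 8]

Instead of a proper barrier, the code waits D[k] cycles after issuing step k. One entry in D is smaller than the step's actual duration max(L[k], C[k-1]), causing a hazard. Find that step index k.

[0] required=L[0]=3=3 vs D=3 ok
[1] required=max(L[1]=3,C[0]=7)=7 vs D=3 SHORT
[2] required=max(L[2]=3,C[1]=5)=5 vs D=5 ok
[3] required=max(L[3]=6,C[2]=2)=6 vs D=6 ok
[4] required=max(L[4]=2,C[3]=3)=3 vs D=3 ok
[5] required=max(L[5]=9,C[4]=7)=9 vs D=9 ok
[6] required=max(L[6]=3,C[5]=7)=7 vs D=7 ok
[7] required=C[6]=8=8 vs D=8 ok

hazard at step 1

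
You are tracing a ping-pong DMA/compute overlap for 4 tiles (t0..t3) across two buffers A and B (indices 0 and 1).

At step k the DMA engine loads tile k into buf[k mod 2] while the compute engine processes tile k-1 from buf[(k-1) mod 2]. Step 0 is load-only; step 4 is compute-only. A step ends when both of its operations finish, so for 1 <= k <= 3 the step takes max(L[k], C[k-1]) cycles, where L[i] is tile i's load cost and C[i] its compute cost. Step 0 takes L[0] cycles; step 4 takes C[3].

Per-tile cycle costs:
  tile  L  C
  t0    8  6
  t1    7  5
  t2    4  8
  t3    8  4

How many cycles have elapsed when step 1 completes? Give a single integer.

[0] DMA t0→A (8c) ∥ CU idle ⇒ 8c, clock 8
[1] DMA t1→B (7c) ∥ CU A:t0 (6c) ⇒ 7c, clock 15
[2] DMA t2→A (4c) ∥ CU B:t1 (5c) ⇒ 5c, clock 20
[3] DMA t3→B (8c) ∥ CU A:t2 (8c) ⇒ 8c, clock 28
[4] DMA idle ∥ CU B:t3 (4c) ⇒ 4c, clock 32

end_cycle[1] = 15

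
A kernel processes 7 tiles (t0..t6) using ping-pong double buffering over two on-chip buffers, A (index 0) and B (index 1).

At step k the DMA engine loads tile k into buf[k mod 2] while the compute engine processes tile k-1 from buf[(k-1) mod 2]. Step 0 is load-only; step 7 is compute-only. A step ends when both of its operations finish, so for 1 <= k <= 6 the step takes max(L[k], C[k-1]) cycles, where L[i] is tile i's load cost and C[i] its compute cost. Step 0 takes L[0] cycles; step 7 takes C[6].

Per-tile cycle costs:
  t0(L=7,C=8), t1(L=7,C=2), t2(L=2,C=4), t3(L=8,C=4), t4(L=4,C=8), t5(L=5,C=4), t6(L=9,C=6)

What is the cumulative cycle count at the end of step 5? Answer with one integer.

end_cycle[5] = 37

  0. 7=7c; end=7; A:t0 B:-
  1. max(7,8)=8c; end=15; A:t0 B:t1
  2. max(2,2)=2c; end=17; A:t2 B:t1
  3. max(8,4)=8c; end=25; A:t2 B:t3
  4. max(4,4)=4c; end=29; A:t4 B:t3
  5. max(5,8)=8c; end=37; A:t4 B:t5
  6. max(9,4)=9c; end=46; A:t6 B:t5
  7. 6=6c; end=52; A:t6 B:t5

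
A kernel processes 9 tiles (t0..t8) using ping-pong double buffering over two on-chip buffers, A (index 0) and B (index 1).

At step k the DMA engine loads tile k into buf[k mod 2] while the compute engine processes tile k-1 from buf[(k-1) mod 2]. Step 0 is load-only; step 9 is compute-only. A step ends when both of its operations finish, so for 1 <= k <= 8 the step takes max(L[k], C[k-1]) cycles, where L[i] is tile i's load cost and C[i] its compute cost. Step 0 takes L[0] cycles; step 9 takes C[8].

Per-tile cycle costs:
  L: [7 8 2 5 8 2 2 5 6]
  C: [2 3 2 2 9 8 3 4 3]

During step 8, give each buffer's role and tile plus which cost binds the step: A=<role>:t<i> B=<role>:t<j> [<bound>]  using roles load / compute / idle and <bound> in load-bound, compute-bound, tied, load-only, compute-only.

  0. 7=7c; end=7; A:t0 B:-
  1. max(8,2)=8c; end=15; A:t0 B:t1
  2. max(2,3)=3c; end=18; A:t2 B:t1
  3. max(5,2)=5c; end=23; A:t2 B:t3
  4. max(8,2)=8c; end=31; A:t4 B:t3
  5. max(2,9)=9c; end=40; A:t4 B:t5
  6. max(2,8)=8c; end=48; A:t6 B:t5
  7. max(5,3)=5c; end=53; A:t6 B:t7
  8. max(6,4)=6c; end=59; A:t8 B:t7
  9. 3=3c; end=62; A:t8 B:t7

step 8: A=load:t8 B=compute:t7 [load-bound]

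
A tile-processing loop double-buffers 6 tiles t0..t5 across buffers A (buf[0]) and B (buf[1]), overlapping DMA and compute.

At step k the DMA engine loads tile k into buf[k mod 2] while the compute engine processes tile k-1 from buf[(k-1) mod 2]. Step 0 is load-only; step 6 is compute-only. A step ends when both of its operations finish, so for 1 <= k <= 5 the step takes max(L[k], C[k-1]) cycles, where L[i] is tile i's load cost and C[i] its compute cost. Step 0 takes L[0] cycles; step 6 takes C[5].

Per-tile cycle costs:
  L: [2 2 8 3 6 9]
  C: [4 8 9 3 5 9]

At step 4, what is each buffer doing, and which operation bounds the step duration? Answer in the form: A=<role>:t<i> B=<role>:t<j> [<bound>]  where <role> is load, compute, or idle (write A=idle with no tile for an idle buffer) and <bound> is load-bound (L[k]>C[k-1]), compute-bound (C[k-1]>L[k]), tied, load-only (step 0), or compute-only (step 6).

  0. 2=2c; end=2; A:t0 B:-
  1. max(2,4)=4c; end=6; A:t0 B:t1
  2. max(8,8)=8c; end=14; A:t2 B:t1
  3. max(3,9)=9c; end=23; A:t2 B:t3
  4. max(6,3)=6c; end=29; A:t4 B:t3
  5. max(9,5)=9c; end=38; A:t4 B:t5
  6. 9=9c; end=47; A:t4 B:t5

step 4: A=load:t4 B=compute:t3 [load-bound]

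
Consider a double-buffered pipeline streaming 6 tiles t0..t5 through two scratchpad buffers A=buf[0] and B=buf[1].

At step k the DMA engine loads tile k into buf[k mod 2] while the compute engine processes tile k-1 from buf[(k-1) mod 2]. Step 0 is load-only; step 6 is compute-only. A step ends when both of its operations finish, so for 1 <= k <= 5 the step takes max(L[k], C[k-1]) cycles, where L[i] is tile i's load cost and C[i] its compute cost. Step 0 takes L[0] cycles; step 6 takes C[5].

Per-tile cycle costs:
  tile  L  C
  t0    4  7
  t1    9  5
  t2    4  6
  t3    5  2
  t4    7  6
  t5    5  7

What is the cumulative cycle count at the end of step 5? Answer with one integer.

  0. 4=4c; end=4; A:t0 B:-
  1. max(9,7)=9c; end=13; A:t0 B:t1
  2. max(4,5)=5c; end=18; A:t2 B:t1
  3. max(5,6)=6c; end=24; A:t2 B:t3
  4. max(7,2)=7c; end=31; A:t4 B:t3
  5. max(5,6)=6c; end=37; A:t4 B:t5
  6. 7=7c; end=44; A:t4 B:t5

end_cycle[5] = 37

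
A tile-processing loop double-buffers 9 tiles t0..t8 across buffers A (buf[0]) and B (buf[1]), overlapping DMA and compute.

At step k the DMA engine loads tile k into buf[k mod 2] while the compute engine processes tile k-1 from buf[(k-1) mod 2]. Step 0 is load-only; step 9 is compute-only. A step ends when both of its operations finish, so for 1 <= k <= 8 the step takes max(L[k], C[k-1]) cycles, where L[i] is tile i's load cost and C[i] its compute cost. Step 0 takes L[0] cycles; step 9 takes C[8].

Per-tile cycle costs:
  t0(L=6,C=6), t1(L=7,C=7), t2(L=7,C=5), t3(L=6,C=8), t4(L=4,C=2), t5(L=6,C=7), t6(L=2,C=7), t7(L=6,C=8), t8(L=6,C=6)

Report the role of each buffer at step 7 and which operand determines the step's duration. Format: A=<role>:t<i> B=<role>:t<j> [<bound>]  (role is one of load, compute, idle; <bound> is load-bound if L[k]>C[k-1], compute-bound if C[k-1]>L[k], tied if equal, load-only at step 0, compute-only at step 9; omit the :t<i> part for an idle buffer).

step 7: A=compute:t6 B=load:t7 [compute-bound]

k=0 load=t0/6c comp=- wait=6 total=6
k=1 load=t1/7c comp=t0/6c wait=7 total=13
k=2 load=t2/7c comp=t1/7c wait=7 total=20
k=3 load=t3/6c comp=t2/5c wait=6 total=26
k=4 load=t4/4c comp=t3/8c wait=8 total=34
k=5 load=t5/6c comp=t4/2c wait=6 total=40
k=6 load=t6/2c comp=t5/7c wait=7 total=47
k=7 load=t7/6c comp=t6/7c wait=7 total=54
k=8 load=t8/6c comp=t7/8c wait=8 total=62
k=9 load=- comp=t8/6c wait=6 total=68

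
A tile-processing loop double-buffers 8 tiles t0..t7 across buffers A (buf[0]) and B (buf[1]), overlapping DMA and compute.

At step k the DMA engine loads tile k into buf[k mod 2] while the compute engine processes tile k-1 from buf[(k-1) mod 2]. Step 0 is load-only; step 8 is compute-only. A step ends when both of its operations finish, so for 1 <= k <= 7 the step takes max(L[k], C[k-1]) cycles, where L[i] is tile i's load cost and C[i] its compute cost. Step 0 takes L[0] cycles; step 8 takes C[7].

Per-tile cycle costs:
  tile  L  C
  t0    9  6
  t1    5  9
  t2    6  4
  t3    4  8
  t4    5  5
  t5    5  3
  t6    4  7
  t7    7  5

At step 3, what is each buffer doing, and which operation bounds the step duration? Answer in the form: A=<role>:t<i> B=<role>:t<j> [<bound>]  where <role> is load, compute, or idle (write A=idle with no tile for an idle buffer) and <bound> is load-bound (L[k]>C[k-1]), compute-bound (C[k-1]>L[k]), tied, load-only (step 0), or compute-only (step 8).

step 3: A=compute:t2 B=load:t3 [tied]

k=0 load=t0/9c comp=- wait=9 total=9
k=1 load=t1/5c comp=t0/6c wait=6 total=15
k=2 load=t2/6c comp=t1/9c wait=9 total=24
k=3 load=t3/4c comp=t2/4c wait=4 total=28
k=4 load=t4/5c comp=t3/8c wait=8 total=36
k=5 load=t5/5c comp=t4/5c wait=5 total=41
k=6 load=t6/4c comp=t5/3c wait=4 total=45
k=7 load=t7/7c comp=t6/7c wait=7 total=52
k=8 load=- comp=t7/5c wait=5 total=57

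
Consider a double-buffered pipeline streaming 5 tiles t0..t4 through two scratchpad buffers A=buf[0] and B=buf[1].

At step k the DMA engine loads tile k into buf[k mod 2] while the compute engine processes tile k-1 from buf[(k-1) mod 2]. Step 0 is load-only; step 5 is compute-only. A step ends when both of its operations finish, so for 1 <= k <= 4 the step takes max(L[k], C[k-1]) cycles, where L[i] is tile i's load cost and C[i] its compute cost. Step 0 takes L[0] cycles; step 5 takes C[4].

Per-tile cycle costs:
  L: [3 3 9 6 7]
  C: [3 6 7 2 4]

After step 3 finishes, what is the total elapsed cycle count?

[0] DMA t0→A (3c) ∥ CU idle ⇒ 3c, clock 3
[1] DMA t1→B (3c) ∥ CU A:t0 (3c) ⇒ 3c, clock 6
[2] DMA t2→A (9c) ∥ CU B:t1 (6c) ⇒ 9c, clock 15
[3] DMA t3→B (6c) ∥ CU A:t2 (7c) ⇒ 7c, clock 22
[4] DMA t4→A (7c) ∥ CU B:t3 (2c) ⇒ 7c, clock 29
[5] DMA idle ∥ CU A:t4 (4c) ⇒ 4c, clock 33

end_cycle[3] = 22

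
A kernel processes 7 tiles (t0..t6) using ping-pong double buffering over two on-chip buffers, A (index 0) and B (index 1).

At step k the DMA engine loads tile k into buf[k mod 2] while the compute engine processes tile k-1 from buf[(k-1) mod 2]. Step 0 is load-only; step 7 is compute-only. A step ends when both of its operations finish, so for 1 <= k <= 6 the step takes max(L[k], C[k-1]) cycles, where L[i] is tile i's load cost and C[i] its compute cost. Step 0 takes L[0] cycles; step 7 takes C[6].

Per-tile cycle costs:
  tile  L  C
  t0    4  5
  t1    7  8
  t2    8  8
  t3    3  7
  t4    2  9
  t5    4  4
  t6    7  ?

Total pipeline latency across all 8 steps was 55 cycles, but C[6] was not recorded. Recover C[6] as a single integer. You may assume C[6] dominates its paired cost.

step 0 | dur = L[0]=4 = 4
step 1 | dur = max(L[1]=7, C[0]=5) = 7
step 2 | dur = max(L[2]=8, C[1]=8) = 8
step 3 | dur = max(L[3]=3, C[2]=8) = 8
step 4 | dur = max(L[4]=2, C[3]=7) = 7
step 5 | dur = max(L[5]=4, C[4]=9) = 9
step 6 | dur = max(L[6]=7, C[5]=4) = 7
step 7 | dur = C[6]=? = C[6]  (unknown; binding)
sum of known step durations = 50
dur[7] = total - known = 55 - 50 = 5
C[6] is the binding max in step 7, so C[6] = dur[7] = 5

C[6] = 5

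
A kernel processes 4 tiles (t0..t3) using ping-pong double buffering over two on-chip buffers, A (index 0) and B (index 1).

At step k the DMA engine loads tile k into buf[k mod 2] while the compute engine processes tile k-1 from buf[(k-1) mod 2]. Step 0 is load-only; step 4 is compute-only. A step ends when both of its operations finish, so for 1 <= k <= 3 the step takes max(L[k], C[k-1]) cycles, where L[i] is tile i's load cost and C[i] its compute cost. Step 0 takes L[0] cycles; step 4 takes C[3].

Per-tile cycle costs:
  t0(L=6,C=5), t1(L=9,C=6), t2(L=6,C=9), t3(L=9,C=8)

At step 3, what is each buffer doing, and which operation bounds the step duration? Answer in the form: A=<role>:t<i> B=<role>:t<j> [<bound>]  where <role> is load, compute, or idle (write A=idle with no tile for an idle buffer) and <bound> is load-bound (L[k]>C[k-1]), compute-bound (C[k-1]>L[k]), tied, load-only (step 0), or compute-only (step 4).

step 0: L[0]=6 → dur=6, Σ=6 | A=load:t0 B=idle [load-only]
step 1: L[1]=9 C[0]=5 → dur=9, Σ=15 | A=compute:t0 B=load:t1 [load-bound]
step 2: L[2]=6 C[1]=6 → dur=6, Σ=21 | A=load:t2 B=compute:t1 [tied]
step 3: L[3]=9 C[2]=9 → dur=9, Σ=30 | A=compute:t2 B=load:t3 [tied]
step 4: C[3]=8 → dur=8, Σ=38 | A=idle B=compute:t3 [compute-only]

step 3: A=compute:t2 B=load:t3 [tied]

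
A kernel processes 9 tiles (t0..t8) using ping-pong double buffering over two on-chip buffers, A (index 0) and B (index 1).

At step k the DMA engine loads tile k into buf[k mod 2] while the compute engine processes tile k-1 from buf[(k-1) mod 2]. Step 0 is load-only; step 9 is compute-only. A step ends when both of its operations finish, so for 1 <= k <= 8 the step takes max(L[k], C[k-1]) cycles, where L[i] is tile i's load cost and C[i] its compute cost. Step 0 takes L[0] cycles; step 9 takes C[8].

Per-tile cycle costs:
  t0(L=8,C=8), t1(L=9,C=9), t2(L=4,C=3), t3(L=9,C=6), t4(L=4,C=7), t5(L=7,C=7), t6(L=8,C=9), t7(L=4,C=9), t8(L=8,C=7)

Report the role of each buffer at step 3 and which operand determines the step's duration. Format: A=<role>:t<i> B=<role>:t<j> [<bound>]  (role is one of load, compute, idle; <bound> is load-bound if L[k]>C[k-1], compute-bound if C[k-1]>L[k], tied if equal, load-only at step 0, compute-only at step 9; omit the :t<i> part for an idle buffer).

  0. 8=8c; end=8; A:t0 B:-
  1. max(9,8)=9c; end=17; A:t0 B:t1
  2. max(4,9)=9c; end=26; A:t2 B:t1
  3. max(9,3)=9c; end=35; A:t2 B:t3
  4. max(4,6)=6c; end=41; A:t4 B:t3
  5. max(7,7)=7c; end=48; A:t4 B:t5
  6. max(8,7)=8c; end=56; A:t6 B:t5
  7. max(4,9)=9c; end=65; A:t6 B:t7
  8. max(8,9)=9c; end=74; A:t8 B:t7
  9. 7=7c; end=81; A:t8 B:t7

step 3: A=compute:t2 B=load:t3 [load-bound]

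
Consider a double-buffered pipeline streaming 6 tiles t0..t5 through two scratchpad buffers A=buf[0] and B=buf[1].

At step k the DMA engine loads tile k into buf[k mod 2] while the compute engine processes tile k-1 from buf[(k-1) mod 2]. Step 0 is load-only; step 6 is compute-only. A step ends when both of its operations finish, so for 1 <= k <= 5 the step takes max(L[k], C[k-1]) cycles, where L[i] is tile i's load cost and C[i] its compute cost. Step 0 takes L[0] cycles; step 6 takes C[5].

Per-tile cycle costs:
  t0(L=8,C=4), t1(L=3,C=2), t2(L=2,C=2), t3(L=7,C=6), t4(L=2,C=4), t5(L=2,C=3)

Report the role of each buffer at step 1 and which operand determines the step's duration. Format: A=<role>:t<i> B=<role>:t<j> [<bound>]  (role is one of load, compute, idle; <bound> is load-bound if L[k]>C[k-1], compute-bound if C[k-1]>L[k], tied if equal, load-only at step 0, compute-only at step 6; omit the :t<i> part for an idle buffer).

  0. 8=8c; end=8; A:t0 B:-
  1. max(3,4)=4c; end=12; A:t0 B:t1
  2. max(2,2)=2c; end=14; A:t2 B:t1
  3. max(7,2)=7c; end=21; A:t2 B:t3
  4. max(2,6)=6c; end=27; A:t4 B:t3
  5. max(2,4)=4c; end=31; A:t4 B:t5
  6. 3=3c; end=34; A:t4 B:t5

step 1: A=compute:t0 B=load:t1 [compute-bound]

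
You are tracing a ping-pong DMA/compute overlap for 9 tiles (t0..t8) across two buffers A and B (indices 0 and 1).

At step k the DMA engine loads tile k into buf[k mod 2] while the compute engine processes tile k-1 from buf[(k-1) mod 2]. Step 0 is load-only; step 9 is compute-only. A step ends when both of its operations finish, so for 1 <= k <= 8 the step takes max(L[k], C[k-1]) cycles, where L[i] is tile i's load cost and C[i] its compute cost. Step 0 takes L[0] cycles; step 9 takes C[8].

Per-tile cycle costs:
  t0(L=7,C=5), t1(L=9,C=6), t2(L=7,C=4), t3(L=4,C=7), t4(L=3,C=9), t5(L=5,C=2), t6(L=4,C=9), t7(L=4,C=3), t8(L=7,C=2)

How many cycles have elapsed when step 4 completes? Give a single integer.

  0. 7=7c; end=7; A:t0 B:-
  1. max(9,5)=9c; end=16; A:t0 B:t1
  2. max(7,6)=7c; end=23; A:t2 B:t1
  3. max(4,4)=4c; end=27; A:t2 B:t3
  4. max(3,7)=7c; end=34; A:t4 B:t3
  5. max(5,9)=9c; end=43; A:t4 B:t5
  6. max(4,2)=4c; end=47; A:t6 B:t5
  7. max(4,9)=9c; end=56; A:t6 B:t7
  8. max(7,3)=7c; end=63; A:t8 B:t7
  9. 2=2c; end=65; A:t8 B:t7

end_cycle[4] = 34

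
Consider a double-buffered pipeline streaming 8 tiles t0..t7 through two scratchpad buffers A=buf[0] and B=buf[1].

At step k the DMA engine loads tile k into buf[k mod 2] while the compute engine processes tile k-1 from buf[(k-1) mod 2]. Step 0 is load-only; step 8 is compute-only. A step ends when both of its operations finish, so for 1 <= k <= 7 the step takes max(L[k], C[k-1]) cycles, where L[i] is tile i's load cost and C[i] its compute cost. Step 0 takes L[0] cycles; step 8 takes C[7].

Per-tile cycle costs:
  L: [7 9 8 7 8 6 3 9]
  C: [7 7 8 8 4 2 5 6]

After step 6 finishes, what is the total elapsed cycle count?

k=0 load=t0/7c comp=- wait=7 total=7
k=1 load=t1/9c comp=t0/7c wait=9 total=16
k=2 load=t2/8c comp=t1/7c wait=8 total=24
k=3 load=t3/7c comp=t2/8c wait=8 total=32
k=4 load=t4/8c comp=t3/8c wait=8 total=40
k=5 load=t5/6c comp=t4/4c wait=6 total=46
k=6 load=t6/3c comp=t5/2c wait=3 total=49
k=7 load=t7/9c comp=t6/5c wait=9 total=58
k=8 load=- comp=t7/6c wait=6 total=64

end_cycle[6] = 49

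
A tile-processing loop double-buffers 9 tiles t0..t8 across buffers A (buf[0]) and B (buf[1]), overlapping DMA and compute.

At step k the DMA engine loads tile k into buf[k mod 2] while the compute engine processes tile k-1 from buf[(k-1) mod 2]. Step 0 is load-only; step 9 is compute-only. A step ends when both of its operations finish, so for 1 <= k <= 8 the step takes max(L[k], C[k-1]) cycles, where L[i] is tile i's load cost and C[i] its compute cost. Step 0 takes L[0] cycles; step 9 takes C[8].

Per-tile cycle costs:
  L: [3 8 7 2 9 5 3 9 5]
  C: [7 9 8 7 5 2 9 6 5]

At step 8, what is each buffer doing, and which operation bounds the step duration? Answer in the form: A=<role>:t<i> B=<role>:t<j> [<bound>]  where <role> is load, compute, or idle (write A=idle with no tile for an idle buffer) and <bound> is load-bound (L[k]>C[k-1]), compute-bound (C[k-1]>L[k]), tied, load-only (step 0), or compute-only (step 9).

step 0: L[0]=3 → dur=3, Σ=3 | A=load:t0 B=idle [load-only]
step 1: L[1]=8 C[0]=7 → dur=8, Σ=11 | A=compute:t0 B=load:t1 [load-bound]
step 2: L[2]=7 C[1]=9 → dur=9, Σ=20 | A=load:t2 B=compute:t1 [compute-bound]
step 3: L[3]=2 C[2]=8 → dur=8, Σ=28 | A=compute:t2 B=load:t3 [compute-bound]
step 4: L[4]=9 C[3]=7 → dur=9, Σ=37 | A=load:t4 B=compute:t3 [load-bound]
step 5: L[5]=5 C[4]=5 → dur=5, Σ=42 | A=compute:t4 B=load:t5 [tied]
step 6: L[6]=3 C[5]=2 → dur=3, Σ=45 | A=load:t6 B=compute:t5 [load-bound]
step 7: L[7]=9 C[6]=9 → dur=9, Σ=54 | A=compute:t6 B=load:t7 [tied]
step 8: L[8]=5 C[7]=6 → dur=6, Σ=60 | A=load:t8 B=compute:t7 [compute-bound]
step 9: C[8]=5 → dur=5, Σ=65 | A=compute:t8 B=idle [compute-only]

step 8: A=load:t8 B=compute:t7 [compute-bound]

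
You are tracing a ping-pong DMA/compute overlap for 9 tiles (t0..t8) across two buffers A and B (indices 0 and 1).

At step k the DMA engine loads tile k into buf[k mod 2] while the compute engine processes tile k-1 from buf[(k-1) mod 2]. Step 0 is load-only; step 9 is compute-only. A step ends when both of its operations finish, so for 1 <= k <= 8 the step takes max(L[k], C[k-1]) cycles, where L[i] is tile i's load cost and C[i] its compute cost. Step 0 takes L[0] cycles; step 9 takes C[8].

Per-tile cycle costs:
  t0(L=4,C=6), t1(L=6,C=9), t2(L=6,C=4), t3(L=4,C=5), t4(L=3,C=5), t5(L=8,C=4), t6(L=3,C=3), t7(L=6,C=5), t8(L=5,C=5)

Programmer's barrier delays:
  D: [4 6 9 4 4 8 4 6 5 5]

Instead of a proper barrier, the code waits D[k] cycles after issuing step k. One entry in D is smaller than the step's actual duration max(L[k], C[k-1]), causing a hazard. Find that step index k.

k=0 barrier L[0]=4→4c, D[0]=4 ok
k=1 barrier max(L[1]=6,C[0]=6)→6c, D[1]=6 ok
k=2 barrier max(L[2]=6,C[1]=9)→9c, D[2]=9 ok
k=3 barrier max(L[3]=4,C[2]=4)→4c, D[3]=4 ok
k=4 barrier max(L[4]=3,C[3]=5)→5c, D[4]=4 SHORT
k=5 barrier max(L[5]=8,C[4]=5)→8c, D[5]=8 ok
k=6 barrier max(L[6]=3,C[5]=4)→4c, D[6]=4 ok
k=7 barrier max(L[7]=6,C[6]=3)→6c, D[7]=6 ok
k=8 barrier max(L[8]=5,C[7]=5)→5c, D[8]=5 ok
k=9 barrier C[8]=5→5c, D[9]=5 ok

hazard at step 4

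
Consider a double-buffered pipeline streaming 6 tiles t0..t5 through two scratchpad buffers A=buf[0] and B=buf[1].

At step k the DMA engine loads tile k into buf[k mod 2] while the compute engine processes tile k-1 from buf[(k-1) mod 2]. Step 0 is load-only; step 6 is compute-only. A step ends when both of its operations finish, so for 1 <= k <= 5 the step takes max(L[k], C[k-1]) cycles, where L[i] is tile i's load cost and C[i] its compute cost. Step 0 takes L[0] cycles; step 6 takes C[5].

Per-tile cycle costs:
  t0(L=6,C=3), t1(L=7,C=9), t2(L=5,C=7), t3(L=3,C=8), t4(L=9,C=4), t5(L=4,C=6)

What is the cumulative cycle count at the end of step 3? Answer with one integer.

end_cycle[3] = 29

[0] DMA t0→A (6c) ∥ CU idle ⇒ 6c, clock 6
[1] DMA t1→B (7c) ∥ CU A:t0 (3c) ⇒ 7c, clock 13
[2] DMA t2→A (5c) ∥ CU B:t1 (9c) ⇒ 9c, clock 22
[3] DMA t3→B (3c) ∥ CU A:t2 (7c) ⇒ 7c, clock 29
[4] DMA t4→A (9c) ∥ CU B:t3 (8c) ⇒ 9c, clock 38
[5] DMA t5→B (4c) ∥ CU A:t4 (4c) ⇒ 4c, clock 42
[6] DMA idle ∥ CU B:t5 (6c) ⇒ 6c, clock 48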